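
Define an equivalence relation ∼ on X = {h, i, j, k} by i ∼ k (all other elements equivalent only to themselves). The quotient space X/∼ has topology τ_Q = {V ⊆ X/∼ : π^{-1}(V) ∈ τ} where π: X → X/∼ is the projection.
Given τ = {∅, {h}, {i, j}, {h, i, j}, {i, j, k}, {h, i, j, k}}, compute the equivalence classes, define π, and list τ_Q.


X/∼ = {[h], [i=k], [j]}; |τ_Q| = 4.

Equivalence classes: [h], [i=k], [j].
Quotient map π: X → X/∼ sends h ↦ [h], i ↦ [i=k], j ↦ [j], k ↦ [i=k].
For each subset V ⊆ X/∼, compute π^{-1}(V) ⊆ X and check whether π^{-1}(V) ∈ τ. V is open in τ_Q iff π^{-1}(V) ∈ τ.
  V = {}: π^{-1}(V) = ∅ ∈ τ ✓.
  V = {[h]}: π^{-1}(V) = {h} ∈ τ ✓.
  V = {[i=k]}: π^{-1}(V) = {i, k} ∉ τ ✗.
  V = {[h], [i=k]}: π^{-1}(V) = {h, i, k} ∉ τ ✗.
  V = {[j]}: π^{-1}(V) = {j} ∉ τ ✗.
  V = {[h], [j]}: π^{-1}(V) = {h, j} ∉ τ ✗.
  V = {[i=k], [j]}: π^{-1}(V) = {i, j, k} ∈ τ ✓.
  V = {[h], [i=k], [j]}: π^{-1}(V) = {h, i, j, k} ∈ τ ✓.
Open sets in the quotient: τ_Q = {{}, {[h]}, {[i=k], [j]}, {[h], [i=k], [j]}} (4 elements).


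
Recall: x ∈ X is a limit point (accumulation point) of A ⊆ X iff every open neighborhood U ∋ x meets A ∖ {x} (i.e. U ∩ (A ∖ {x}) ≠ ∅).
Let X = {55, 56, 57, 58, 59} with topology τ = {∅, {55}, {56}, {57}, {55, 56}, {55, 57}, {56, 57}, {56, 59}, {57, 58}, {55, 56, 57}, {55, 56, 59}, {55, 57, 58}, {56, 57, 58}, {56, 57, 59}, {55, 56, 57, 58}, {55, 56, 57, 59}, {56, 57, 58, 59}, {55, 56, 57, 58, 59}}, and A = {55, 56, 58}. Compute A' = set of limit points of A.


A' = {59}

For each x ∈ X, list the open sets U ∈ τ with x ∈ U, then check whether U ∩ (A ∖ {x}) ≠ ∅ for every such U.
  x = 55: open {55} ∋ x has {55} ∩ (A ∖ {55}) = ∅, so x is NOT a limit point.
  x = 56: open {56} ∋ x has {56} ∩ (A ∖ {56}) = ∅, so x is NOT a limit point.
  x = 57: open {57} ∋ x has {57} ∩ (A ∖ {57}) = ∅, so x is NOT a limit point.
  x = 58: open {57, 58} ∋ x has {57, 58} ∩ (A ∖ {58}) = ∅, so x is NOT a limit point.
  x = 59: opens ∋ x are {56, 59}, {55, 56, 59}, {56, 57, 59}, {55, 56, 57, 59}, {56, 57, 58, 59}, {55, 56, 57, 58, 59}; each meets A ∖ {59}, so x IS a limit point.
Collecting: A' = {59}.


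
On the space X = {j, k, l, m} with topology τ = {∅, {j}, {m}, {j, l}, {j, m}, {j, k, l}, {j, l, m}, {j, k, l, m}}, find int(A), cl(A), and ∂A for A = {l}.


int(A) = ∅, cl(A) = {k, l}, ∂A = {k, l}.

Closed sets in (X, τ) are complements of opens:
  closed(X, τ) = {∅, {k}, {m}, {k, l}, {k, m}, {j, k, l}, {k, l, m}, {j, k, l, m}}.
int(A) = ⋃ {U ∈ τ : U ⊆ A}. Opens contained in A: ∅.
Taking the union of these: int(A) = ∅.
cl(A) = ⋂ {C closed : A ⊆ C}. Closed sets containing A: {k, l}, {j, k, l}, {k, l, m}, {j, k, l, m}.
Intersecting these: cl(A) = {k, l}.
∂A = cl(A) ∖ int(A) = {k, l} ∖ ∅ = {k, l}.


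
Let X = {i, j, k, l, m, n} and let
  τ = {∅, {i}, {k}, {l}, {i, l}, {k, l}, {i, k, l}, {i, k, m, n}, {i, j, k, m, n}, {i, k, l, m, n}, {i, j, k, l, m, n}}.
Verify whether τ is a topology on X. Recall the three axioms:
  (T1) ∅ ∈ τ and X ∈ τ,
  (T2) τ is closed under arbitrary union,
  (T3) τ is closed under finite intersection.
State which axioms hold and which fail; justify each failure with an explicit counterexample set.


τ is NOT a topology on X.

Axiom (T1): ∅ ∈ τ? Yes; X ∈ τ? Yes.
Axiom (T2/T3): check pairwise unions and intersections of members of τ.
Counterexample for (T2): {i} ∪ {k} = {i, k} ∉ τ. Therefore τ is NOT a topology.


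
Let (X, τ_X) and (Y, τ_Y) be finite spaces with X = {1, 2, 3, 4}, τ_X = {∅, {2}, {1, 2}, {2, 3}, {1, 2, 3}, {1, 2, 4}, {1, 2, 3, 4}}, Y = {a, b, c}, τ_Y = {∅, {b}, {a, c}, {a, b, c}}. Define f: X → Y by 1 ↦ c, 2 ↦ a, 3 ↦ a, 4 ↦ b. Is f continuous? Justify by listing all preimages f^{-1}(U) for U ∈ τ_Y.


f is NOT continuous.

Compute f^{-1}(U) for each U ∈ τ_Y:
  U = ∅: f^{-1}(U) = ∅ ∈ τ_X ✓.
  U = {b}: f^{-1}(U) = {4} ∉ τ_X ✗.
  U = {a, c}: f^{-1}(U) = {1, 2, 3} ∈ τ_X ✓.
  U = {a, b, c}: f^{-1}(U) = {1, 2, 3, 4} ∈ τ_X ✓.
Found U = {b} with f^{-1}(U) = {4} not in τ_X. Therefore f is NOT continuous.


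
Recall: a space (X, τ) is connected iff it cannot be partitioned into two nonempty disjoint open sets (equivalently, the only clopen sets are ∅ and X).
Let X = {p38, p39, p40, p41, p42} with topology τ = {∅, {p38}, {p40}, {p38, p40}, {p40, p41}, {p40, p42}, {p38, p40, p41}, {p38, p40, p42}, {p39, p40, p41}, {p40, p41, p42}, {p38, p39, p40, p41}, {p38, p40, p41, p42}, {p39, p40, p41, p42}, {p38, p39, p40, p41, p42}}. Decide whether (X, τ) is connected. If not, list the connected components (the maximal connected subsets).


(X, τ) is disconnected; components = [{p38}, {p39, p40, p41, p42}].

Find clopen sets (U ∈ τ with X ∖ U ∈ τ):
  U = ∅, X ∖ U = {p38, p39, p40, p41, p42} — both open, so U is clopen.
  U = {p38}, X ∖ U = {p39, p40, p41, p42} — both open, so U is clopen.
  U = {p39, p40, p41, p42}, X ∖ U = {p38} — both open, so U is clopen.
  U = {p38, p39, p40, p41, p42}, X ∖ U = ∅ — both open, so U is clopen.
Nontrivial clopen(s) exist: e.g. {p39, p40, p41, p42}. So (X, τ) is disconnected.
Compute connected components by grouping points that agree on all clopens:
  component: {p38}
  component: {p39, p40, p41, p42}


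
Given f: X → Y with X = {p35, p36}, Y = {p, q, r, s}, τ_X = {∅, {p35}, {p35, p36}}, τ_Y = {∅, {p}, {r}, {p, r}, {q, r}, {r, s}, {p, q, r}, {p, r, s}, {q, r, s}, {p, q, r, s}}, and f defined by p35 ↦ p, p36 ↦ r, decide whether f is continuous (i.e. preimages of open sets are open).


f is NOT continuous.

Compute f^{-1}(U) for each U ∈ τ_Y:
  U = ∅: f^{-1}(U) = ∅ ∈ τ_X ✓.
  U = {p}: f^{-1}(U) = {p35} ∈ τ_X ✓.
  U = {r}: f^{-1}(U) = {p36} ∉ τ_X ✗.
  U = {p, r}: f^{-1}(U) = {p35, p36} ∈ τ_X ✓.
  U = {q, r}: f^{-1}(U) = {p36} ∉ τ_X ✗.
  U = {r, s}: f^{-1}(U) = {p36} ∉ τ_X ✗.
  U = {p, q, r}: f^{-1}(U) = {p35, p36} ∈ τ_X ✓.
  U = {p, r, s}: f^{-1}(U) = {p35, p36} ∈ τ_X ✓.
  U = {q, r, s}: f^{-1}(U) = {p36} ∉ τ_X ✗.
  U = {p, q, r, s}: f^{-1}(U) = {p35, p36} ∈ τ_X ✓.
Found U = {r} with f^{-1}(U) = {p36} not in τ_X. Therefore f is NOT continuous.


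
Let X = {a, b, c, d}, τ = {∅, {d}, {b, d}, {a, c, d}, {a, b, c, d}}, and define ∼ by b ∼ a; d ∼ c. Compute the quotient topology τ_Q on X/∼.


X/∼ = {[a=b], [c=d]}; |τ_Q| = 2.

Equivalence classes: [a=b], [c=d].
Quotient map π: X → X/∼ sends a ↦ [a=b], b ↦ [a=b], c ↦ [c=d], d ↦ [c=d].
For each subset V ⊆ X/∼, compute π^{-1}(V) ⊆ X and check whether π^{-1}(V) ∈ τ. V is open in τ_Q iff π^{-1}(V) ∈ τ.
  V = {}: π^{-1}(V) = ∅ ∈ τ ✓.
  V = {[a=b]}: π^{-1}(V) = {a, b} ∉ τ ✗.
  V = {[c=d]}: π^{-1}(V) = {c, d} ∉ τ ✗.
  V = {[a=b], [c=d]}: π^{-1}(V) = {a, b, c, d} ∈ τ ✓.
Open sets in the quotient: τ_Q = {{}, {[a=b], [c=d]}} (2 elements).


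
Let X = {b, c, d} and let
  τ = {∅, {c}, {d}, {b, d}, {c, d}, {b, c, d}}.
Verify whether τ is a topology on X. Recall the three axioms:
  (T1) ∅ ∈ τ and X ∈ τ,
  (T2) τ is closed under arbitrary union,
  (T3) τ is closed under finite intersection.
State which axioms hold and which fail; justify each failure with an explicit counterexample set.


τ IS a topology on X.

Axiom (T1): ∅ ∈ τ? Yes; X ∈ τ? Yes.
Axiom (T2/T3): check pairwise unions and intersections of members of τ.
All pairwise intersections and unions checked — each lies in τ. Therefore τ satisfies (T1), (T2), (T3): it IS a topology on X.


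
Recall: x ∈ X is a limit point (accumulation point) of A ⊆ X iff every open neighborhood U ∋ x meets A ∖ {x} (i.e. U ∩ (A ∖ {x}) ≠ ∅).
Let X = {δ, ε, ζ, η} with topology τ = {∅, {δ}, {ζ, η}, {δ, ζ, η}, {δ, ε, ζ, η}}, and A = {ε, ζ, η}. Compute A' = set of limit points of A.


A' = {ε, ζ, η}

For each x ∈ X, list the open sets U ∈ τ with x ∈ U, then check whether U ∩ (A ∖ {x}) ≠ ∅ for every such U.
  x = δ: open {δ} ∋ x has {δ} ∩ (A ∖ {δ}) = ∅, so x is NOT a limit point.
  x = ε: opens ∋ x are {δ, ε, ζ, η}; each meets A ∖ {ε}, so x IS a limit point.
  x = ζ: opens ∋ x are {ζ, η}, {δ, ζ, η}, {δ, ε, ζ, η}; each meets A ∖ {ζ}, so x IS a limit point.
  x = η: opens ∋ x are {ζ, η}, {δ, ζ, η}, {δ, ε, ζ, η}; each meets A ∖ {η}, so x IS a limit point.
Collecting: A' = {ε, ζ, η}.


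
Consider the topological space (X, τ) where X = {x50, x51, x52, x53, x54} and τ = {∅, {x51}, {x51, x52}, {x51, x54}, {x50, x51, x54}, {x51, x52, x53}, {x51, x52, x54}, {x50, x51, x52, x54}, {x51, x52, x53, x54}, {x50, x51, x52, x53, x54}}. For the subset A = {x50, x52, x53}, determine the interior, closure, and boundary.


int(A) = ∅, cl(A) = {x50, x52, x53}, ∂A = {x50, x52, x53}.

Closed sets in (X, τ) are complements of opens:
  closed(X, τ) = {∅, {x50}, {x53}, {x50, x53}, {x50, x54}, {x52, x53}, {x50, x52, x53}, {x50, x53, x54}, {x50, x52, x53, x54}, {x50, x51, x52, x53, x54}}.
int(A) = ⋃ {U ∈ τ : U ⊆ A}. Opens contained in A: ∅.
Taking the union of these: int(A) = ∅.
cl(A) = ⋂ {C closed : A ⊆ C}. Closed sets containing A: {x50, x52, x53}, {x50, x52, x53, x54}, {x50, x51, x52, x53, x54}.
Intersecting these: cl(A) = {x50, x52, x53}.
∂A = cl(A) ∖ int(A) = {x50, x52, x53} ∖ ∅ = {x50, x52, x53}.


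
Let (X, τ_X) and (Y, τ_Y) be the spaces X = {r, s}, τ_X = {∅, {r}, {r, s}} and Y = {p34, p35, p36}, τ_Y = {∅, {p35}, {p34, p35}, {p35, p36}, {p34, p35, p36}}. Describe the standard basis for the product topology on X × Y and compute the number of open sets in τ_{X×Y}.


Basis B = {∅ × ∅, {r} × {p35}, {r} × {p34, p35}, {r} × {p35, p36}, {r, s} × {p35}, {r} × {p34, p35, p36}, {r, s} × {p34, p35}, {r, s} × {p35, p36}, {r, s} × {p34, p35, p36}}; |τ_{X×Y}| = 14.

Enumerate products U × V with U ∈ τ_X, V ∈ τ_Y (deduplicated):
  ∅ × ∅ = {} (∅)
  {r} × {p35} = {(r,p35)}
  {r} × {p34, p35} = {(r,p34), (r,p35)}
  {r} × {p35, p36} = {(r,p35), (r,p36)}
  {r, s} × {p35} = {(r,p35), (s,p35)}
  {r} × {p34, p35, p36} = {(r,p34), (r,p35), (r,p36)}
  {r, s} × {p34, p35} = {(r,p34), (r,p35), (s,p34), (s,p35)}
  {r, s} × {p35, p36} = {(r,p35), (r,p36), (s,p35), (s,p36)}
  {r, s} × {p34, p35, p36} = {(r,p34), (r,p35), (r,p36), (s,p34), (s,p35), (s,p36)}
These 9 distinct sets form the basis B.
Close under arbitrary unions to get τ_{X×Y}; counting gives |τ_{X×Y}| = 14.


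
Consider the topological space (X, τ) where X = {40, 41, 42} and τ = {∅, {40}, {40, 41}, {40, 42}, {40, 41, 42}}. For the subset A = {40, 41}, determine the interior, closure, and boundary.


int(A) = {40, 41}, cl(A) = {40, 41, 42}, ∂A = {42}.

Closed sets in (X, τ) are complements of opens:
  closed(X, τ) = {∅, {41}, {42}, {41, 42}, {40, 41, 42}}.
int(A) = ⋃ {U ∈ τ : U ⊆ A}. Opens contained in A: ∅, {40}, {40, 41}.
Taking the union of these: int(A) = {40, 41}.
cl(A) = ⋂ {C closed : A ⊆ C}. Closed sets containing A: {40, 41, 42}.
Intersecting these: cl(A) = {40, 41, 42}.
∂A = cl(A) ∖ int(A) = {40, 41, 42} ∖ {40, 41} = {42}.


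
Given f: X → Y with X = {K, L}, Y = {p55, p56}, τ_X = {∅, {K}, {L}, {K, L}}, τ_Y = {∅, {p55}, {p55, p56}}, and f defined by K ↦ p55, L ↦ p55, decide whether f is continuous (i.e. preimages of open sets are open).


f IS continuous.

Compute f^{-1}(U) for each U ∈ τ_Y:
  U = ∅: f^{-1}(U) = ∅ ∈ τ_X ✓.
  U = {p55}: f^{-1}(U) = {K, L} ∈ τ_X ✓.
  U = {p55, p56}: f^{-1}(U) = {K, L} ∈ τ_X ✓.
Every preimage lies in τ_X, so f IS continuous.


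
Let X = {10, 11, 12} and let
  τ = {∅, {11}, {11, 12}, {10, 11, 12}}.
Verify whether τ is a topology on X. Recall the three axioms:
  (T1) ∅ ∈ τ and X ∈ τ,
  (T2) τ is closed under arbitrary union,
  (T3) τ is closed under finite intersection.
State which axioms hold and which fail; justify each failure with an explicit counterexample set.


τ IS a topology on X.

Axiom (T1): ∅ ∈ τ? Yes; X ∈ τ? Yes.
Axiom (T2/T3): check pairwise unions and intersections of members of τ.
All pairwise intersections and unions checked — each lies in τ. Therefore τ satisfies (T1), (T2), (T3): it IS a topology on X.


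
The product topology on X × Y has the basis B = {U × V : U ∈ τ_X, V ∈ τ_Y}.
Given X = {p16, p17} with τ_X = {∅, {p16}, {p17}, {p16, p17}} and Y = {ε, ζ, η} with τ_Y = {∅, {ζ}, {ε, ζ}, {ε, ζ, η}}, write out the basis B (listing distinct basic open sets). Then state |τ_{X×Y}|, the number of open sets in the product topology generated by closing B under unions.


Basis B = {∅ × ∅, {p16} × {ζ}, {p17} × {ζ}, {p16} × {ε, ζ}, {p16, p17} × {ζ}, {p17} × {ε, ζ}, {p16} × {ε, ζ, η}, {p17} × {ε, ζ, η}, {p16, p17} × {ε, ζ}, {p16, p17} × {ε, ζ, η}}; |τ_{X×Y}| = 16.

Enumerate products U × V with U ∈ τ_X, V ∈ τ_Y (deduplicated):
  ∅ × ∅ = {} (∅)
  {p16} × {ζ} = {(p16,ζ)}
  {p17} × {ζ} = {(p17,ζ)}
  {p16} × {ε, ζ} = {(p16,ε), (p16,ζ)}
  {p16, p17} × {ζ} = {(p16,ζ), (p17,ζ)}
  {p17} × {ε, ζ} = {(p17,ε), (p17,ζ)}
  {p16} × {ε, ζ, η} = {(p16,ε), (p16,ζ), (p16,η)}
  {p17} × {ε, ζ, η} = {(p17,ε), (p17,ζ), (p17,η)}
  {p16, p17} × {ε, ζ} = {(p16,ε), (p16,ζ), (p17,ε), (p17,ζ)}
  {p16, p17} × {ε, ζ, η} = {(p16,ε), (p16,ζ), (p16,η), (p17,ε), (p17,ζ), (p17,η)}
These 10 distinct sets form the basis B.
Close under arbitrary unions to get τ_{X×Y}; counting gives |τ_{X×Y}| = 16.


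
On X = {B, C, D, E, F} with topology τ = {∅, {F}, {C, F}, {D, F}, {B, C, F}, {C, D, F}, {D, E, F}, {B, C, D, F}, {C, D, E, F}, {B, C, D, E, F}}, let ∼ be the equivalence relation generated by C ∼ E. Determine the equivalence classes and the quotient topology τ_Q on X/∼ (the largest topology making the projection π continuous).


X/∼ = {[B], [C=E], [D], [F]}; |τ_Q| = 5.

Equivalence classes: [B], [C=E], [D], [F].
Quotient map π: X → X/∼ sends B ↦ [B], C ↦ [C=E], D ↦ [D], E ↦ [C=E], F ↦ [F].
For each subset V ⊆ X/∼, compute π^{-1}(V) ⊆ X and check whether π^{-1}(V) ∈ τ. V is open in τ_Q iff π^{-1}(V) ∈ τ.
  V = {}: π^{-1}(V) = ∅ ∈ τ ✓.
  V = {[B]}: π^{-1}(V) = {B} ∉ τ ✗.
  V = {[C=E]}: π^{-1}(V) = {C, E} ∉ τ ✗.
  V = {[B], [C=E]}: π^{-1}(V) = {B, C, E} ∉ τ ✗.
  V = {[D]}: π^{-1}(V) = {D} ∉ τ ✗.
  V = {[B], [D]}: π^{-1}(V) = {B, D} ∉ τ ✗.
  V = {[C=E], [D]}: π^{-1}(V) = {C, D, E} ∉ τ ✗.
  V = {[B], [C=E], [D]}: π^{-1}(V) = {B, C, D, E} ∉ τ ✗.
  V = {[F]}: π^{-1}(V) = {F} ∈ τ ✓.
  V = {[B], [F]}: π^{-1}(V) = {B, F} ∉ τ ✗.
  V = {[C=E], [F]}: π^{-1}(V) = {C, E, F} ∉ τ ✗.
  V = {[B], [C=E], [F]}: π^{-1}(V) = {B, C, E, F} ∉ τ ✗.
  V = {[D], [F]}: π^{-1}(V) = {D, F} ∈ τ ✓.
  V = {[B], [D], [F]}: π^{-1}(V) = {B, D, F} ∉ τ ✗.
  V = {[C=E], [D], [F]}: π^{-1}(V) = {C, D, E, F} ∈ τ ✓.
  V = {[B], [C=E], [D], [F]}: π^{-1}(V) = {B, C, D, E, F} ∈ τ ✓.
Open sets in the quotient: τ_Q = {{}, {[F]}, {[D], [F]}, {[C=E], [D], [F]}, {[B], [C=E], [D], [F]}} (5 elements).


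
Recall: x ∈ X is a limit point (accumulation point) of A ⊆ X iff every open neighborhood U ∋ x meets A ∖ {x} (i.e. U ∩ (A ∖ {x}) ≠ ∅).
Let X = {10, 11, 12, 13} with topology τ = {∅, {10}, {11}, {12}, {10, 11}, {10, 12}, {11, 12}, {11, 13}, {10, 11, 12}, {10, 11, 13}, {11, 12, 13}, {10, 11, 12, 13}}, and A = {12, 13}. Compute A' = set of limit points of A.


A' = ∅

For each x ∈ X, list the open sets U ∈ τ with x ∈ U, then check whether U ∩ (A ∖ {x}) ≠ ∅ for every such U.
  x = 10: open {10} ∋ x has {10} ∩ (A ∖ {10}) = ∅, so x is NOT a limit point.
  x = 11: open {11} ∋ x has {11} ∩ (A ∖ {11}) = ∅, so x is NOT a limit point.
  x = 12: open {12} ∋ x has {12} ∩ (A ∖ {12}) = ∅, so x is NOT a limit point.
  x = 13: open {11, 13} ∋ x has {11, 13} ∩ (A ∖ {13}) = ∅, so x is NOT a limit point.
Collecting: A' = ∅.


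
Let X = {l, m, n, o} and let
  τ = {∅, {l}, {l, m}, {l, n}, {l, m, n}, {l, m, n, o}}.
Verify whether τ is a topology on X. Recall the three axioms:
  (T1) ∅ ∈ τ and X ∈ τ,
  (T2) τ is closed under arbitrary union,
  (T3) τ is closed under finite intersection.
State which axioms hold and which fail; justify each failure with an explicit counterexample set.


τ IS a topology on X.

Axiom (T1): ∅ ∈ τ? Yes; X ∈ τ? Yes.
Axiom (T2/T3): check pairwise unions and intersections of members of τ.
All pairwise intersections and unions checked — each lies in τ. Therefore τ satisfies (T1), (T2), (T3): it IS a topology on X.


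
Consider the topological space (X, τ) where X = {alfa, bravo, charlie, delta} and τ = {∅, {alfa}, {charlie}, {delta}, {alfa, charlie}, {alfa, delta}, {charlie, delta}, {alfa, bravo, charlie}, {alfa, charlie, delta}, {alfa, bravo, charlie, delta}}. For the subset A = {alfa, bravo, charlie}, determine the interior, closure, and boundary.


int(A) = {alfa, bravo, charlie}, cl(A) = {alfa, bravo, charlie}, ∂A = ∅.

Closed sets in (X, τ) are complements of opens:
  closed(X, τ) = {∅, {bravo}, {delta}, {alfa, bravo}, {bravo, charlie}, {bravo, delta}, {alfa, bravo, charlie}, {alfa, bravo, delta}, {bravo, charlie, delta}, {alfa, bravo, charlie, delta}}.
int(A) = ⋃ {U ∈ τ : U ⊆ A}. Opens contained in A: ∅, {alfa}, {charlie}, {alfa, charlie}, {alfa, bravo, charlie}.
Taking the union of these: int(A) = {alfa, bravo, charlie}.
cl(A) = ⋂ {C closed : A ⊆ C}. Closed sets containing A: {alfa, bravo, charlie}, {alfa, bravo, charlie, delta}.
Intersecting these: cl(A) = {alfa, bravo, charlie}.
∂A = cl(A) ∖ int(A) = {alfa, bravo, charlie} ∖ {alfa, bravo, charlie} = ∅.


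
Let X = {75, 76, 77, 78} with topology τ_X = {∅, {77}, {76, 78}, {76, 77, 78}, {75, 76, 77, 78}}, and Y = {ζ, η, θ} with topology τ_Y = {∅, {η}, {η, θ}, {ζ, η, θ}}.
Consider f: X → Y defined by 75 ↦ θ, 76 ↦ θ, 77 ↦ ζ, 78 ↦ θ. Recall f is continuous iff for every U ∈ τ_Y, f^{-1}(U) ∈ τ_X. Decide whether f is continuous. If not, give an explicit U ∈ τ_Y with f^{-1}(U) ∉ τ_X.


f is NOT continuous.

Compute f^{-1}(U) for each U ∈ τ_Y:
  U = ∅: f^{-1}(U) = ∅ ∈ τ_X ✓.
  U = {η}: f^{-1}(U) = ∅ ∈ τ_X ✓.
  U = {η, θ}: f^{-1}(U) = {75, 76, 78} ∉ τ_X ✗.
  U = {ζ, η, θ}: f^{-1}(U) = {75, 76, 77, 78} ∈ τ_X ✓.
Found U = {η, θ} with f^{-1}(U) = {75, 76, 78} not in τ_X. Therefore f is NOT continuous.


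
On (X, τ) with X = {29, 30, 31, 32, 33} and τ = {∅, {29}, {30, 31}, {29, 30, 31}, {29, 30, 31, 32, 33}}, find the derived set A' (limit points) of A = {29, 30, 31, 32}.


A' = {30, 31, 32, 33}

For each x ∈ X, list the open sets U ∈ τ with x ∈ U, then check whether U ∩ (A ∖ {x}) ≠ ∅ for every such U.
  x = 29: open {29} ∋ x has {29} ∩ (A ∖ {29}) = ∅, so x is NOT a limit point.
  x = 30: opens ∋ x are {30, 31}, {29, 30, 31}, {29, 30, 31, 32, 33}; each meets A ∖ {30}, so x IS a limit point.
  x = 31: opens ∋ x are {30, 31}, {29, 30, 31}, {29, 30, 31, 32, 33}; each meets A ∖ {31}, so x IS a limit point.
  x = 32: opens ∋ x are {29, 30, 31, 32, 33}; each meets A ∖ {32}, so x IS a limit point.
  x = 33: opens ∋ x are {29, 30, 31, 32, 33}; each meets A ∖ {33}, so x IS a limit point.
Collecting: A' = {30, 31, 32, 33}.


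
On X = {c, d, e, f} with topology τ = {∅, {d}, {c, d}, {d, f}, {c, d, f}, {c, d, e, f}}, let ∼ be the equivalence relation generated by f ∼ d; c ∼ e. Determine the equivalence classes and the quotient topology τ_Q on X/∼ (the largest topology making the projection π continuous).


X/∼ = {[c=e], [d=f]}; |τ_Q| = 3.

Equivalence classes: [c=e], [d=f].
Quotient map π: X → X/∼ sends c ↦ [c=e], d ↦ [d=f], e ↦ [c=e], f ↦ [d=f].
For each subset V ⊆ X/∼, compute π^{-1}(V) ⊆ X and check whether π^{-1}(V) ∈ τ. V is open in τ_Q iff π^{-1}(V) ∈ τ.
  V = {}: π^{-1}(V) = ∅ ∈ τ ✓.
  V = {[c=e]}: π^{-1}(V) = {c, e} ∉ τ ✗.
  V = {[d=f]}: π^{-1}(V) = {d, f} ∈ τ ✓.
  V = {[c=e], [d=f]}: π^{-1}(V) = {c, d, e, f} ∈ τ ✓.
Open sets in the quotient: τ_Q = {{}, {[d=f]}, {[c=e], [d=f]}} (3 elements).


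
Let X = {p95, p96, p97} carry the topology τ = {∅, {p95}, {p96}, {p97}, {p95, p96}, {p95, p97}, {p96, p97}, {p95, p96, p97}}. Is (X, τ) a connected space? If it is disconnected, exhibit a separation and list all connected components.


(X, τ) is disconnected; components = [{p95}, {p96}, {p97}].

Find clopen sets (U ∈ τ with X ∖ U ∈ τ):
  U = ∅, X ∖ U = {p95, p96, p97} — both open, so U is clopen.
  U = {p95}, X ∖ U = {p96, p97} — both open, so U is clopen.
  U = {p96}, X ∖ U = {p95, p97} — both open, so U is clopen.
  U = {p97}, X ∖ U = {p95, p96} — both open, so U is clopen.
  U = {p95, p96}, X ∖ U = {p97} — both open, so U is clopen.
  U = {p95, p97}, X ∖ U = {p96} — both open, so U is clopen.
  U = {p96, p97}, X ∖ U = {p95} — both open, so U is clopen.
  U = {p95, p96, p97}, X ∖ U = ∅ — both open, so U is clopen.
Nontrivial clopen(s) exist: e.g. {p96, p97}. So (X, τ) is disconnected.
Compute connected components by grouping points that agree on all clopens:
  component: {p95}
  component: {p96}
  component: {p97}


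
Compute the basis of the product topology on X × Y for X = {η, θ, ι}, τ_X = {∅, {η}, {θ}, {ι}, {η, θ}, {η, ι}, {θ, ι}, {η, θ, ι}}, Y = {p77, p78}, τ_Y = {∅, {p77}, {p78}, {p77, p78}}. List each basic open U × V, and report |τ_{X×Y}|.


Basis B = {∅ × ∅, {η} × {p77}, {η} × {p78}, {θ} × {p77}, {θ} × {p78}, {ι} × {p77}, {ι} × {p78}, {η} × {p77, p78}, {η, θ} × {p77}, {η, ι} × {p77}, {η, θ} × {p78}, {η, ι} × {p78}, {θ} × {p77, p78}, {θ, ι} × {p77}, {θ, ι} × {p78}, {ι} × {p77, p78}, {η, θ, ι} × {p77}, {η, θ, ι} × {p78}, {η, θ} × {p77, p78}, {η, ι} × {p77, p78}, {θ, ι} × {p77, p78}, {η, θ, ι} × {p77, p78}}; |τ_{X×Y}| = 64.

Enumerate products U × V with U ∈ τ_X, V ∈ τ_Y (deduplicated):
  ∅ × ∅ = {} (∅)
  {η} × {p77} = {(η,p77)}
  {η} × {p78} = {(η,p78)}
  {θ} × {p77} = {(θ,p77)}
  {θ} × {p78} = {(θ,p78)}
  {ι} × {p77} = {(ι,p77)}
  {ι} × {p78} = {(ι,p78)}
  {η} × {p77, p78} = {(η,p77), (η,p78)}
  {η, θ} × {p77} = {(η,p77), (θ,p77)}
  {η, ι} × {p77} = {(η,p77), (ι,p77)}
  {η, θ} × {p78} = {(η,p78), (θ,p78)}
  {η, ι} × {p78} = {(η,p78), (ι,p78)}
  {θ} × {p77, p78} = {(θ,p77), (θ,p78)}
  {θ, ι} × {p77} = {(θ,p77), (ι,p77)}
  {θ, ι} × {p78} = {(θ,p78), (ι,p78)}
  {ι} × {p77, p78} = {(ι,p77), (ι,p78)}
  {η, θ, ι} × {p77} = {(η,p77), (θ,p77), (ι,p77)}
  {η, θ, ι} × {p78} = {(η,p78), (θ,p78), (ι,p78)}
  {η, θ} × {p77, p78} = {(η,p77), (η,p78), (θ,p77), (θ,p78)}
  {η, ι} × {p77, p78} = {(η,p77), (η,p78), (ι,p77), (ι,p78)}
  {θ, ι} × {p77, p78} = {(θ,p77), (θ,p78), (ι,p77), (ι,p78)}
  {η, θ, ι} × {p77, p78} = {(η,p77), (η,p78), (θ,p77), (θ,p78), (ι,p77), (ι,p78)}
These 22 distinct sets form the basis B.
Close under arbitrary unions to get τ_{X×Y}; counting gives |τ_{X×Y}| = 64.


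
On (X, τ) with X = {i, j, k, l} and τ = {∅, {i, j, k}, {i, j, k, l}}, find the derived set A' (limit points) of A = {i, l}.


A' = {j, k, l}

For each x ∈ X, list the open sets U ∈ τ with x ∈ U, then check whether U ∩ (A ∖ {x}) ≠ ∅ for every such U.
  x = i: open {i, j, k} ∋ x has {i, j, k} ∩ (A ∖ {i}) = ∅, so x is NOT a limit point.
  x = j: opens ∋ x are {i, j, k}, {i, j, k, l}; each meets A ∖ {j}, so x IS a limit point.
  x = k: opens ∋ x are {i, j, k}, {i, j, k, l}; each meets A ∖ {k}, so x IS a limit point.
  x = l: opens ∋ x are {i, j, k, l}; each meets A ∖ {l}, so x IS a limit point.
Collecting: A' = {j, k, l}.


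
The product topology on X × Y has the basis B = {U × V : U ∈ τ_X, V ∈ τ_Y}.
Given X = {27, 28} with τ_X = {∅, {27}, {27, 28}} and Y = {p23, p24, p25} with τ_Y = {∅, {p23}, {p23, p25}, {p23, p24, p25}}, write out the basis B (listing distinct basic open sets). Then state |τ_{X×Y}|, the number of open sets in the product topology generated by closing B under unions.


Basis B = {∅ × ∅, {27} × {p23}, {27} × {p23, p25}, {27, 28} × {p23}, {27} × {p23, p24, p25}, {27, 28} × {p23, p25}, {27, 28} × {p23, p24, p25}}; |τ_{X×Y}| = 10.

Enumerate products U × V with U ∈ τ_X, V ∈ τ_Y (deduplicated):
  ∅ × ∅ = {} (∅)
  {27} × {p23} = {(27,p23)}
  {27} × {p23, p25} = {(27,p23), (27,p25)}
  {27, 28} × {p23} = {(27,p23), (28,p23)}
  {27} × {p23, p24, p25} = {(27,p23), (27,p24), (27,p25)}
  {27, 28} × {p23, p25} = {(27,p23), (27,p25), (28,p23), (28,p25)}
  {27, 28} × {p23, p24, p25} = {(27,p23), (27,p24), (27,p25), (28,p23), (28,p24), (28,p25)}
These 7 distinct sets form the basis B.
Close under arbitrary unions to get τ_{X×Y}; counting gives |τ_{X×Y}| = 10.


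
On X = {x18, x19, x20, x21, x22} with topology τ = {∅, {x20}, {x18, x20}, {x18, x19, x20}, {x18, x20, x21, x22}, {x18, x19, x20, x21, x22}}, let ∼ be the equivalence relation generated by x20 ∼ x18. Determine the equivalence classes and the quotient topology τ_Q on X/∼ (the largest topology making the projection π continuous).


X/∼ = {[x18=x20], [x19], [x21], [x22]}; |τ_Q| = 5.

Equivalence classes: [x18=x20], [x19], [x21], [x22].
Quotient map π: X → X/∼ sends x18 ↦ [x18=x20], x19 ↦ [x19], x20 ↦ [x18=x20], x21 ↦ [x21], x22 ↦ [x22].
For each subset V ⊆ X/∼, compute π^{-1}(V) ⊆ X and check whether π^{-1}(V) ∈ τ. V is open in τ_Q iff π^{-1}(V) ∈ τ.
  V = {}: π^{-1}(V) = ∅ ∈ τ ✓.
  V = {[x18=x20]}: π^{-1}(V) = {x18, x20} ∈ τ ✓.
  V = {[x19]}: π^{-1}(V) = {x19} ∉ τ ✗.
  V = {[x18=x20], [x19]}: π^{-1}(V) = {x18, x19, x20} ∈ τ ✓.
  V = {[x21]}: π^{-1}(V) = {x21} ∉ τ ✗.
  V = {[x18=x20], [x21]}: π^{-1}(V) = {x18, x20, x21} ∉ τ ✗.
  V = {[x19], [x21]}: π^{-1}(V) = {x19, x21} ∉ τ ✗.
  V = {[x18=x20], [x19], [x21]}: π^{-1}(V) = {x18, x19, x20, x21} ∉ τ ✗.
  V = {[x22]}: π^{-1}(V) = {x22} ∉ τ ✗.
  V = {[x18=x20], [x22]}: π^{-1}(V) = {x18, x20, x22} ∉ τ ✗.
  V = {[x19], [x22]}: π^{-1}(V) = {x19, x22} ∉ τ ✗.
  V = {[x18=x20], [x19], [x22]}: π^{-1}(V) = {x18, x19, x20, x22} ∉ τ ✗.
  V = {[x21], [x22]}: π^{-1}(V) = {x21, x22} ∉ τ ✗.
  V = {[x18=x20], [x21], [x22]}: π^{-1}(V) = {x18, x20, x21, x22} ∈ τ ✓.
  V = {[x19], [x21], [x22]}: π^{-1}(V) = {x19, x21, x22} ∉ τ ✗.
  V = {[x18=x20], [x19], [x21], [x22]}: π^{-1}(V) = {x18, x19, x20, x21, x22} ∈ τ ✓.
Open sets in the quotient: τ_Q = {{}, {[x18=x20]}, {[x18=x20], [x19]}, {[x18=x20], [x21], [x22]}, {[x18=x20], [x19], [x21], [x22]}} (5 elements).


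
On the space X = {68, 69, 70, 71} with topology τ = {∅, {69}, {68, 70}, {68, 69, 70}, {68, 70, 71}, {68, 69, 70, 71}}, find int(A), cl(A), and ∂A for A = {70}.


int(A) = ∅, cl(A) = {68, 70, 71}, ∂A = {68, 70, 71}.

Closed sets in (X, τ) are complements of opens:
  closed(X, τ) = {∅, {69}, {71}, {69, 71}, {68, 70, 71}, {68, 69, 70, 71}}.
int(A) = ⋃ {U ∈ τ : U ⊆ A}. Opens contained in A: ∅.
Taking the union of these: int(A) = ∅.
cl(A) = ⋂ {C closed : A ⊆ C}. Closed sets containing A: {68, 70, 71}, {68, 69, 70, 71}.
Intersecting these: cl(A) = {68, 70, 71}.
∂A = cl(A) ∖ int(A) = {68, 70, 71} ∖ ∅ = {68, 70, 71}.


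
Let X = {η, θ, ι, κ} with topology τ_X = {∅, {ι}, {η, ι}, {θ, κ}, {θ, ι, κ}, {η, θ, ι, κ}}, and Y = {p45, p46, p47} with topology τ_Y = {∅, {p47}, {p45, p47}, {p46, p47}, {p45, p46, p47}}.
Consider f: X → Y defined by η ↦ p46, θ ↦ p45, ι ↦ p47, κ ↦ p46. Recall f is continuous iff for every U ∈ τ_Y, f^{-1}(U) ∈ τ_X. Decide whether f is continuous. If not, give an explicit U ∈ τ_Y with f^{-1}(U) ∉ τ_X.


f is NOT continuous.

Compute f^{-1}(U) for each U ∈ τ_Y:
  U = ∅: f^{-1}(U) = ∅ ∈ τ_X ✓.
  U = {p47}: f^{-1}(U) = {ι} ∈ τ_X ✓.
  U = {p45, p47}: f^{-1}(U) = {θ, ι} ∉ τ_X ✗.
  U = {p46, p47}: f^{-1}(U) = {η, ι, κ} ∉ τ_X ✗.
  U = {p45, p46, p47}: f^{-1}(U) = {η, θ, ι, κ} ∈ τ_X ✓.
Found U = {p45, p47} with f^{-1}(U) = {θ, ι} not in τ_X. Therefore f is NOT continuous.


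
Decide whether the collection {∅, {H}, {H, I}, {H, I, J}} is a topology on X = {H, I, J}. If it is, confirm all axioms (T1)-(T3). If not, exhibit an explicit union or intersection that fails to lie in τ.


τ IS a topology on X.

Axiom (T1): ∅ ∈ τ? Yes; X ∈ τ? Yes.
Axiom (T2/T3): check pairwise unions and intersections of members of τ.
All pairwise intersections and unions checked — each lies in τ. Therefore τ satisfies (T1), (T2), (T3): it IS a topology on X.


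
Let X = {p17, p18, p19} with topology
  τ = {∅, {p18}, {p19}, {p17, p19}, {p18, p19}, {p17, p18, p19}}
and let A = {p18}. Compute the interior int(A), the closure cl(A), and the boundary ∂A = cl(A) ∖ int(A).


int(A) = {p18}, cl(A) = {p18}, ∂A = ∅.

Closed sets in (X, τ) are complements of opens:
  closed(X, τ) = {∅, {p17}, {p18}, {p17, p18}, {p17, p19}, {p17, p18, p19}}.
int(A) = ⋃ {U ∈ τ : U ⊆ A}. Opens contained in A: ∅, {p18}.
Taking the union of these: int(A) = {p18}.
cl(A) = ⋂ {C closed : A ⊆ C}. Closed sets containing A: {p18}, {p17, p18}, {p17, p18, p19}.
Intersecting these: cl(A) = {p18}.
∂A = cl(A) ∖ int(A) = {p18} ∖ {p18} = ∅.


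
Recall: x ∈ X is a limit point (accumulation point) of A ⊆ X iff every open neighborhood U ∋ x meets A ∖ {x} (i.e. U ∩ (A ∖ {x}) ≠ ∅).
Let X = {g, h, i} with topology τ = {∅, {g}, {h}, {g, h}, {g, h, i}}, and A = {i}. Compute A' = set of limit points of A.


A' = ∅

For each x ∈ X, list the open sets U ∈ τ with x ∈ U, then check whether U ∩ (A ∖ {x}) ≠ ∅ for every such U.
  x = g: open {g} ∋ x has {g} ∩ (A ∖ {g}) = ∅, so x is NOT a limit point.
  x = h: open {h} ∋ x has {h} ∩ (A ∖ {h}) = ∅, so x is NOT a limit point.
  x = i: open {g, h, i} ∋ x has {g, h, i} ∩ (A ∖ {i}) = ∅, so x is NOT a limit point.
Collecting: A' = ∅.


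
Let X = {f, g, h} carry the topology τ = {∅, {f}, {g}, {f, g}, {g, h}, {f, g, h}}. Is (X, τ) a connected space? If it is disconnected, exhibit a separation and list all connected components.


(X, τ) is disconnected; components = [{f}, {g, h}].

Find clopen sets (U ∈ τ with X ∖ U ∈ τ):
  U = ∅, X ∖ U = {f, g, h} — both open, so U is clopen.
  U = {f}, X ∖ U = {g, h} — both open, so U is clopen.
  U = {g, h}, X ∖ U = {f} — both open, so U is clopen.
  U = {f, g, h}, X ∖ U = ∅ — both open, so U is clopen.
Nontrivial clopen(s) exist: e.g. {f}. So (X, τ) is disconnected.
Compute connected components by grouping points that agree on all clopens:
  component: {f}
  component: {g, h}


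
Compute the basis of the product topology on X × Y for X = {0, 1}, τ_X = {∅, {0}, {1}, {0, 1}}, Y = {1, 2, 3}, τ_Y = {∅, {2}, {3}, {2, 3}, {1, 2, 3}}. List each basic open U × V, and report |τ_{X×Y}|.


Basis B = {∅ × ∅, {0} × {2}, {0} × {3}, {1} × {2}, {1} × {3}, {0} × {2, 3}, {0, 1} × {2}, {0, 1} × {3}, {1} × {2, 3}, {0} × {1, 2, 3}, {1} × {1, 2, 3}, {0, 1} × {2, 3}, {0, 1} × {1, 2, 3}}; |τ_{X×Y}| = 25.

Enumerate products U × V with U ∈ τ_X, V ∈ τ_Y (deduplicated):
  ∅ × ∅ = {} (∅)
  {0} × {2} = {(0,2)}
  {0} × {3} = {(0,3)}
  {1} × {2} = {(1,2)}
  {1} × {3} = {(1,3)}
  {0} × {2, 3} = {(0,2), (0,3)}
  {0, 1} × {2} = {(0,2), (1,2)}
  {0, 1} × {3} = {(0,3), (1,3)}
  {1} × {2, 3} = {(1,2), (1,3)}
  {0} × {1, 2, 3} = {(0,1), (0,2), (0,3)}
  {1} × {1, 2, 3} = {(1,1), (1,2), (1,3)}
  {0, 1} × {2, 3} = {(0,2), (0,3), (1,2), (1,3)}
  {0, 1} × {1, 2, 3} = {(0,1), (0,2), (0,3), (1,1), (1,2), (1,3)}
These 13 distinct sets form the basis B.
Close under arbitrary unions to get τ_{X×Y}; counting gives |τ_{X×Y}| = 25.


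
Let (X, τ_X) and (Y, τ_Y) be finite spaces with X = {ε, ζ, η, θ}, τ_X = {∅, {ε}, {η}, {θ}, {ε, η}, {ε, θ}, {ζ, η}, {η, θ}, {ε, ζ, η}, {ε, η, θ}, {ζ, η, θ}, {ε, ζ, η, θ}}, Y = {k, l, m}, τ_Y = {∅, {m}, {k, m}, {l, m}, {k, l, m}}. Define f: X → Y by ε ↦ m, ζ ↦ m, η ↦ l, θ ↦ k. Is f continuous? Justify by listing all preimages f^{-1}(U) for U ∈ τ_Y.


f is NOT continuous.

Compute f^{-1}(U) for each U ∈ τ_Y:
  U = ∅: f^{-1}(U) = ∅ ∈ τ_X ✓.
  U = {m}: f^{-1}(U) = {ε, ζ} ∉ τ_X ✗.
  U = {k, m}: f^{-1}(U) = {ε, ζ, θ} ∉ τ_X ✗.
  U = {l, m}: f^{-1}(U) = {ε, ζ, η} ∈ τ_X ✓.
  U = {k, l, m}: f^{-1}(U) = {ε, ζ, η, θ} ∈ τ_X ✓.
Found U = {m} with f^{-1}(U) = {ε, ζ} not in τ_X. Therefore f is NOT continuous.


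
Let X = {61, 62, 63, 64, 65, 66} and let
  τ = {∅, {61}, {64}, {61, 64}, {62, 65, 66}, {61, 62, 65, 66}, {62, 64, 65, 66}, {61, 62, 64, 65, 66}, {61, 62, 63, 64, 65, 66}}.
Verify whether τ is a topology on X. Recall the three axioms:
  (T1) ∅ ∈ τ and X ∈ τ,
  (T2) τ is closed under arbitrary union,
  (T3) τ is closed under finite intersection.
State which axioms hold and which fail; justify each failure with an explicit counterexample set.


τ IS a topology on X.

Axiom (T1): ∅ ∈ τ? Yes; X ∈ τ? Yes.
Axiom (T2/T3): check pairwise unions and intersections of members of τ.
All pairwise intersections and unions checked — each lies in τ. Therefore τ satisfies (T1), (T2), (T3): it IS a topology on X.


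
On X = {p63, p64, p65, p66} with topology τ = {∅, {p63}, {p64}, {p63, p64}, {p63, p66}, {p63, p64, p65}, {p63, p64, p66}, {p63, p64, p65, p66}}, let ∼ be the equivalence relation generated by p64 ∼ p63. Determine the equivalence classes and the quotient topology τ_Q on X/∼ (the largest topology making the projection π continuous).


X/∼ = {[p63=p64], [p65], [p66]}; |τ_Q| = 5.

Equivalence classes: [p63=p64], [p65], [p66].
Quotient map π: X → X/∼ sends p63 ↦ [p63=p64], p64 ↦ [p63=p64], p65 ↦ [p65], p66 ↦ [p66].
For each subset V ⊆ X/∼, compute π^{-1}(V) ⊆ X and check whether π^{-1}(V) ∈ τ. V is open in τ_Q iff π^{-1}(V) ∈ τ.
  V = {}: π^{-1}(V) = ∅ ∈ τ ✓.
  V = {[p63=p64]}: π^{-1}(V) = {p63, p64} ∈ τ ✓.
  V = {[p65]}: π^{-1}(V) = {p65} ∉ τ ✗.
  V = {[p63=p64], [p65]}: π^{-1}(V) = {p63, p64, p65} ∈ τ ✓.
  V = {[p66]}: π^{-1}(V) = {p66} ∉ τ ✗.
  V = {[p63=p64], [p66]}: π^{-1}(V) = {p63, p64, p66} ∈ τ ✓.
  V = {[p65], [p66]}: π^{-1}(V) = {p65, p66} ∉ τ ✗.
  V = {[p63=p64], [p65], [p66]}: π^{-1}(V) = {p63, p64, p65, p66} ∈ τ ✓.
Open sets in the quotient: τ_Q = {{}, {[p63=p64]}, {[p63=p64], [p65]}, {[p63=p64], [p66]}, {[p63=p64], [p65], [p66]}} (5 elements).


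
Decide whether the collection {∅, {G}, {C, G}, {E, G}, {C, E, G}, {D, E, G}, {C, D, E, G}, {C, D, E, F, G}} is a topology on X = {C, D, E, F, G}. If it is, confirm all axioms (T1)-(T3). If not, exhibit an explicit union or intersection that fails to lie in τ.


τ IS a topology on X.

Axiom (T1): ∅ ∈ τ? Yes; X ∈ τ? Yes.
Axiom (T2/T3): check pairwise unions and intersections of members of τ.
All pairwise intersections and unions checked — each lies in τ. Therefore τ satisfies (T1), (T2), (T3): it IS a topology on X.


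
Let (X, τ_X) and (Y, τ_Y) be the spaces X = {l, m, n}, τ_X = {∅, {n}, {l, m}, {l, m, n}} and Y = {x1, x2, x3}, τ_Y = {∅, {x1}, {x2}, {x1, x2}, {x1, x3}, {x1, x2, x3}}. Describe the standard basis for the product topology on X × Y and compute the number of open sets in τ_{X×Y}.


Basis B = {∅ × ∅, {n} × {x1}, {n} × {x2}, {l, m} × {x1}, {l, m} × {x2}, {n} × {x1, x2}, {n} × {x1, x3}, {l, m, n} × {x1}, {l, m, n} × {x2}, {n} × {x1, x2, x3}, {l, m} × {x1, x2}, {l, m} × {x1, x3}, {l, m} × {x1, x2, x3}, {l, m, n} × {x1, x2}, {l, m, n} × {x1, x3}, {l, m, n} × {x1, x2, x3}}; |τ_{X×Y}| = 36.

Enumerate products U × V with U ∈ τ_X, V ∈ τ_Y (deduplicated):
  ∅ × ∅ = {} (∅)
  {n} × {x1} = {(n,x1)}
  {n} × {x2} = {(n,x2)}
  {l, m} × {x1} = {(l,x1), (m,x1)}
  {l, m} × {x2} = {(l,x2), (m,x2)}
  {n} × {x1, x2} = {(n,x1), (n,x2)}
  {n} × {x1, x3} = {(n,x1), (n,x3)}
  {l, m, n} × {x1} = {(l,x1), (m,x1), (n,x1)}
  {l, m, n} × {x2} = {(l,x2), (m,x2), (n,x2)}
  {n} × {x1, x2, x3} = {(n,x1), (n,x2), (n,x3)}
  {l, m} × {x1, x2} = {(l,x1), (l,x2), (m,x1), (m,x2)}
  {l, m} × {x1, x3} = {(l,x1), (l,x3), (m,x1), (m,x3)}
  {l, m} × {x1, x2, x3} = {(l,x1), (l,x2), (l,x3), (m,x1), (m,x2), (m,x3)}
  {l, m, n} × {x1, x2} = {(l,x1), (l,x2), (m,x1), (m,x2), (n,x1), (n,x2)}
  {l, m, n} × {x1, x3} = {(l,x1), (l,x3), (m,x1), (m,x3), (n,x1), (n,x3)}
  {l, m, n} × {x1, x2, x3} = {(l,x1), (l,x2), (l,x3), (m,x1), (m,x2), (m,x3), (n,x1), (n,x2), (n,x3)}
These 16 distinct sets form the basis B.
Close under arbitrary unions to get τ_{X×Y}; counting gives |τ_{X×Y}| = 36.


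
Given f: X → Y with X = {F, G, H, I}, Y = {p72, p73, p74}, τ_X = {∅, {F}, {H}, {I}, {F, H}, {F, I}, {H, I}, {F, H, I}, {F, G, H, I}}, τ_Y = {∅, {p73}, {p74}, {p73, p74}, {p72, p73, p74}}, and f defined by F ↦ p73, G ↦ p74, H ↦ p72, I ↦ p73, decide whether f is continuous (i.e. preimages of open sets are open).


f is NOT continuous.

Compute f^{-1}(U) for each U ∈ τ_Y:
  U = ∅: f^{-1}(U) = ∅ ∈ τ_X ✓.
  U = {p73}: f^{-1}(U) = {F, I} ∈ τ_X ✓.
  U = {p74}: f^{-1}(U) = {G} ∉ τ_X ✗.
  U = {p73, p74}: f^{-1}(U) = {F, G, I} ∉ τ_X ✗.
  U = {p72, p73, p74}: f^{-1}(U) = {F, G, H, I} ∈ τ_X ✓.
Found U = {p74} with f^{-1}(U) = {G} not in τ_X. Therefore f is NOT continuous.


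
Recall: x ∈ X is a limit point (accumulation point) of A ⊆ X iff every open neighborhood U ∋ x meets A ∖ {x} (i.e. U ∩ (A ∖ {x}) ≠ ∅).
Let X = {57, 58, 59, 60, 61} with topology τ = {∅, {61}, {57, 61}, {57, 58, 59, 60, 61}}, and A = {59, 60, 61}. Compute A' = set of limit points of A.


A' = {57, 58, 59, 60}

For each x ∈ X, list the open sets U ∈ τ with x ∈ U, then check whether U ∩ (A ∖ {x}) ≠ ∅ for every such U.
  x = 57: opens ∋ x are {57, 61}, {57, 58, 59, 60, 61}; each meets A ∖ {57}, so x IS a limit point.
  x = 58: opens ∋ x are {57, 58, 59, 60, 61}; each meets A ∖ {58}, so x IS a limit point.
  x = 59: opens ∋ x are {57, 58, 59, 60, 61}; each meets A ∖ {59}, so x IS a limit point.
  x = 60: opens ∋ x are {57, 58, 59, 60, 61}; each meets A ∖ {60}, so x IS a limit point.
  x = 61: open {61} ∋ x has {61} ∩ (A ∖ {61}) = ∅, so x is NOT a limit point.
Collecting: A' = {57, 58, 59, 60}.


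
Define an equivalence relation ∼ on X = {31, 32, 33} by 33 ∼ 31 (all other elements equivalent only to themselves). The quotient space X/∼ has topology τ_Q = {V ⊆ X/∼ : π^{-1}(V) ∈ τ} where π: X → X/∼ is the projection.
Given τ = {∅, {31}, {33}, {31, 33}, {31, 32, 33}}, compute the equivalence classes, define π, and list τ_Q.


X/∼ = {[31=33], [32]}; |τ_Q| = 3.

Equivalence classes: [31=33], [32].
Quotient map π: X → X/∼ sends 31 ↦ [31=33], 32 ↦ [32], 33 ↦ [31=33].
For each subset V ⊆ X/∼, compute π^{-1}(V) ⊆ X and check whether π^{-1}(V) ∈ τ. V is open in τ_Q iff π^{-1}(V) ∈ τ.
  V = {}: π^{-1}(V) = ∅ ∈ τ ✓.
  V = {[31=33]}: π^{-1}(V) = {31, 33} ∈ τ ✓.
  V = {[32]}: π^{-1}(V) = {32} ∉ τ ✗.
  V = {[31=33], [32]}: π^{-1}(V) = {31, 32, 33} ∈ τ ✓.
Open sets in the quotient: τ_Q = {{}, {[31=33]}, {[31=33], [32]}} (3 elements).


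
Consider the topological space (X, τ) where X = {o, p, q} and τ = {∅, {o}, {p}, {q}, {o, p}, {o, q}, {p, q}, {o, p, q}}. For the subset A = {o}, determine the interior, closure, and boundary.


int(A) = {o}, cl(A) = {o}, ∂A = ∅.

Closed sets in (X, τ) are complements of opens:
  closed(X, τ) = {∅, {o}, {p}, {q}, {o, p}, {o, q}, {p, q}, {o, p, q}}.
int(A) = ⋃ {U ∈ τ : U ⊆ A}. Opens contained in A: ∅, {o}.
Taking the union of these: int(A) = {o}.
cl(A) = ⋂ {C closed : A ⊆ C}. Closed sets containing A: {o}, {o, p}, {o, q}, {o, p, q}.
Intersecting these: cl(A) = {o}.
∂A = cl(A) ∖ int(A) = {o} ∖ {o} = ∅.
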